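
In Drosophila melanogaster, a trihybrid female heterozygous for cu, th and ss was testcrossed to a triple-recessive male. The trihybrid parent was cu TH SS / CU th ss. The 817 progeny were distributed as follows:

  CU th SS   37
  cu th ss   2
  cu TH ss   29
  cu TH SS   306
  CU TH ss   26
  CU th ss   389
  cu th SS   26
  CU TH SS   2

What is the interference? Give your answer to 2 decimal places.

0.17

The two rarest classes, CU TH SS and cu th ss, are the double crossovers. Comparing them with the parentals, only the cu allele has switched, so cu is the middle locus and the order is ss – cu – th.
ss–cu: (66 + 4)/817 = 0.0857; cu–th: (52 + 4)/817 = 0.0685.
Expected DCO frequency = 0.0857 × 0.0685 ≈ 0.00587; observed = 4/817 ≈ 0.00490.
Coefficient of coincidence = 0.00490/0.00587 ≈ 0.83; interference = 1 − 0.83 = 0.17.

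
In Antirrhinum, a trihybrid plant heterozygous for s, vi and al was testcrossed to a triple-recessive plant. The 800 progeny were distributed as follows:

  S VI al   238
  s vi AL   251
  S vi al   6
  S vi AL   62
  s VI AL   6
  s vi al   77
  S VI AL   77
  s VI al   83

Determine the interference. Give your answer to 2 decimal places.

The two most frequent reciprocal classes, s vi AL and S VI al, are the parental types, so the F1 was s vi AL / S VI al.
The two rarest classes, s VI AL and S vi al, are the double crossovers. Comparing them with the parentals, only the vi allele has switched, so vi is the middle locus and the order is s – vi – al.
s–vi: (145 + 12)/800 = 0.1963; vi–al: (154 + 12)/800 = 0.2075.
Expected DCO frequency = 0.1963 × 0.2075 ≈ 0.04073; observed = 12/800 ≈ 0.01500.
Coefficient of coincidence = 0.01500/0.04073 ≈ 0.37; interference = 1 − 0.37 = 0.63.

0.63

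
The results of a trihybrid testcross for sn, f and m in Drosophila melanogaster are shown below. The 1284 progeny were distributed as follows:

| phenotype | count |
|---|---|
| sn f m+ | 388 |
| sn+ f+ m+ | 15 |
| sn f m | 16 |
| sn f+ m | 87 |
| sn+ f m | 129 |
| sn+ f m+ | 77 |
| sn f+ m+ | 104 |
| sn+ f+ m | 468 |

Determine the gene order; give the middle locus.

The two most frequent reciprocal classes, sn+ f+ m and sn f m+, are the parental types, so the F1 was sn+ f+ m / sn f m+.
The two rarest classes, sn+ f+ m+ and sn f m, are the double crossovers. Comparing them with the parentals, only the m allele has switched, so m is the middle locus and the order is sn – m – f.

m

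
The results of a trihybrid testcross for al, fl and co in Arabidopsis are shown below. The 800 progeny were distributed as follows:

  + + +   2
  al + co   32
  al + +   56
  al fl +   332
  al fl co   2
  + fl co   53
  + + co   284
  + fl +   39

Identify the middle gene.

The two most frequent reciprocal classes, al fl + and + + co, are the parental types, so the F1 was al fl + / + + co.
The two rarest classes, al fl co and + + +, are the double crossovers. Comparing them with the parentals, only the co allele has switched, so co is the middle locus and the order is al – co – fl.

co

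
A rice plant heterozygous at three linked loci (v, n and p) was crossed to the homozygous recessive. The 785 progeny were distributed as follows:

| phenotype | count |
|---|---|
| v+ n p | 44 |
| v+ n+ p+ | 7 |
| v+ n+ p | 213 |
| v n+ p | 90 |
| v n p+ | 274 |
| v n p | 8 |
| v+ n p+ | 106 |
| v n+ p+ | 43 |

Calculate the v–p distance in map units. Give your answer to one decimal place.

26.9 map units

The two most frequent reciprocal classes, v+ n+ p and v n p+, are the parental types, so the F1 was v+ n+ p / v n p+.
The two rarest classes, v+ n+ p+ and v n p, are the double crossovers. Comparing them with the parentals, only the p allele has switched, so p is the middle locus and the order is n – p – v.
Crossovers in the p–v interval produce the single-crossover classes v n+ p and v+ n p+ (90 + 106 = 196) plus the double crossovers (15).
RF(p–v) = (196 + 15) / 785 = 211/785 = 0.2688 → 26.9 map units.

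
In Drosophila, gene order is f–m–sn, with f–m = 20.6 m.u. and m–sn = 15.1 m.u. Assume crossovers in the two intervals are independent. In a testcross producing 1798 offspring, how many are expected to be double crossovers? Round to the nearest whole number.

Map distances give recombination frequencies of 0.206 and 0.151 for the two intervals.
With no interference, expected double-crossover frequency = 0.206 × 0.151 = 0.03111.
Expected number = 0.03111 × 1798 = 55.93 ≈ 56.

56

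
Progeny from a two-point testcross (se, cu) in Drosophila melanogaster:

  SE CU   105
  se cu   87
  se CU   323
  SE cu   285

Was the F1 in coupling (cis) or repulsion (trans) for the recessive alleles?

trans

The two most frequent classes are SE cu (285) and se CU (323); these are the parental (non-recombinant) types.
So the F1 carried SE cu on one chromosome and se CU on the other — the recessive alleles are on opposite chromosomes (trans / repulsion).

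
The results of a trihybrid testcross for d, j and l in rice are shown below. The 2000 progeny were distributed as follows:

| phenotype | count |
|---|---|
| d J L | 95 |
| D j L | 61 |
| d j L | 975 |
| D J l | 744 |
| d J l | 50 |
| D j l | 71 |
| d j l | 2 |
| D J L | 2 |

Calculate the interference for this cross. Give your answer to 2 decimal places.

The two most frequent reciprocal classes, D J l and d j L, are the parental types, so the F1 was D J l / d j L.
The two rarest classes, D J L and d j l, are the double crossovers. Comparing them with the parentals, only the l allele has switched, so l is the middle locus and the order is d – l – j.
d–l: (111 + 4)/2000 = 0.0575; l–j: (166 + 4)/2000 = 0.0850.
Expected DCO frequency = 0.0575 × 0.0850 ≈ 0.00489; observed = 4/2000 ≈ 0.00200.
Coefficient of coincidence = 0.00200/0.00489 ≈ 0.41; interference = 1 − 0.41 = 0.59.

0.59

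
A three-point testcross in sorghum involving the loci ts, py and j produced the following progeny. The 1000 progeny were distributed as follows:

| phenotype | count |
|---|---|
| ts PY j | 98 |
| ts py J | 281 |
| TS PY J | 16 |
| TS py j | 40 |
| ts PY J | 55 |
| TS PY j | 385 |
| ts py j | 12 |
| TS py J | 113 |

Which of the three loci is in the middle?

The two most frequent reciprocal classes, TS PY j and ts py J, are the parental types, so the F1 was TS PY j / ts py J.
The two rarest classes, TS PY J and ts py j, are the double crossovers. Comparing them with the parentals, only the j allele has switched, so j is the middle locus and the order is py – j – ts.

j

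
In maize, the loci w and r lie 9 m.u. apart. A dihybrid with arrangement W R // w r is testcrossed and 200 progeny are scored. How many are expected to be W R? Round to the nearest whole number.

A map distance of 9 m.u. corresponds to a recombination frequency of 0.090.
The F1 is W R / w r, so W R is a parental gamete class with expected frequency (1 − r)/2 = 0.910/2 = 0.4550.
Expected number = 0.4550 × 200 = 91.00 ≈ 91.

91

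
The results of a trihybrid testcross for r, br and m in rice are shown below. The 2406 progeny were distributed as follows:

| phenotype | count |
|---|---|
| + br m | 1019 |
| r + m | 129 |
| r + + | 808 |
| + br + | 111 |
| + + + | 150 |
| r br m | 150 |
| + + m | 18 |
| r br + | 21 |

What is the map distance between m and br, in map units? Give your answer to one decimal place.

The two most frequent reciprocal classes, r + + and + br m, are the parental types, so the F1 was r + + / + br m.
The two rarest classes, r br + and + + m, are the double crossovers. Comparing them with the parentals, only the br allele has switched, so br is the middle locus and the order is r – br – m.
Crossovers in the br–m interval produce the single-crossover classes r + m and + br + (129 + 111 = 240) plus the double crossovers (39).
RF(br–m) = (240 + 39) / 2406 = 279/2406 = 0.1160 → 11.6 map units.

11.6 map units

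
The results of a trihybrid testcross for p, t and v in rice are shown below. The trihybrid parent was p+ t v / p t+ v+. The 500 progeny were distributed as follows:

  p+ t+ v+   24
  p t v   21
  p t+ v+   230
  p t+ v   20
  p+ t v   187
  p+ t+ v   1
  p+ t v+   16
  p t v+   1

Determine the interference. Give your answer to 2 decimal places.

The two rarest classes, p+ t+ v and p t v+, are the double crossovers. Comparing them with the parentals, only the t allele has switched, so t is the middle locus and the order is v – t – p.
v–t: (36 + 2)/500 = 0.0760; t–p: (45 + 2)/500 = 0.0940.
Expected DCO frequency = 0.0760 × 0.0940 ≈ 0.00714; observed = 2/500 ≈ 0.00400.
Coefficient of coincidence = 0.00400/0.00714 ≈ 0.56; interference = 1 − 0.56 = 0.44.

0.44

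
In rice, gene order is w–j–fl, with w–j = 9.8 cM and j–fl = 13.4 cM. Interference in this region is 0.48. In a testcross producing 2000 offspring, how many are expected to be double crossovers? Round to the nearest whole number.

14

Map distances give recombination frequencies of 0.098 and 0.134 for the two intervals.
With interference 0.48 (so coincidence = 0.52), expected double-crossover frequency = 0.098 × 0.134 × 0.52 = 0.00683.
Expected number = 0.00683 × 2000 = 13.66 ≈ 14.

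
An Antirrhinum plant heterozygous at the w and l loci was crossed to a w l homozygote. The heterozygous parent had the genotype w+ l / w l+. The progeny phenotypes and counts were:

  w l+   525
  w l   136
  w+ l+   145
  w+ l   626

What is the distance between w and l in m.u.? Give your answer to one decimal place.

The recombinant classes are w+ l+ and w l: 145 + 136 = 281.
Recombination frequency = 281/1432 = 0.1962 ≈ 19.6%, i.e. 19.6 m.u.

19.6 m.u.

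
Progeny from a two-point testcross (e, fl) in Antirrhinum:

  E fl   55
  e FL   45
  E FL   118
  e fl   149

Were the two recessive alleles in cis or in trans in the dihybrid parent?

The two most frequent classes are E FL (118) and e fl (149); these are the parental (non-recombinant) types.
So the F1 carried E FL on one chromosome and e fl on the other — the recessive alleles are on the same chromosome (cis / coupling).

cis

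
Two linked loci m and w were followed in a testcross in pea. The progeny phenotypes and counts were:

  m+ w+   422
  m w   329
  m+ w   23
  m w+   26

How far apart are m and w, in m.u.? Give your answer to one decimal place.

6.1 m.u.

The two most frequent classes, m+ w+ (422) and m w (329), are the parental types, so the F1 was m+ w+ / m w.
The recombinant classes are m+ w and m w+: 23 + 26 = 49.
Recombination frequency = 49/800 = 0.0612 ≈ 6.1%, i.e. 6.1 m.u.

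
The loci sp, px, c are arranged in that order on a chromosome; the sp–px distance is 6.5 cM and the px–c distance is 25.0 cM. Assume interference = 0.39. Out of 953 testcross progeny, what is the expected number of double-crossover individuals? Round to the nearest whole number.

Map distances give recombination frequencies of 0.065 and 0.250 for the two intervals.
With interference 0.39 (so coincidence = 0.61), expected double-crossover frequency = 0.065 × 0.250 × 0.61 = 0.00991.
Expected number = 0.00991 × 953 = 9.45 ≈ 9.

9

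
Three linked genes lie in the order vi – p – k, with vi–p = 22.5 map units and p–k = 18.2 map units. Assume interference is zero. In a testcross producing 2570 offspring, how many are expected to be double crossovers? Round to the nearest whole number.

105

Map distances give recombination frequencies of 0.225 and 0.182 for the two intervals.
With no interference, expected double-crossover frequency = 0.225 × 0.182 = 0.04095.
Expected number = 0.04095 × 2570 = 105.24 ≈ 105.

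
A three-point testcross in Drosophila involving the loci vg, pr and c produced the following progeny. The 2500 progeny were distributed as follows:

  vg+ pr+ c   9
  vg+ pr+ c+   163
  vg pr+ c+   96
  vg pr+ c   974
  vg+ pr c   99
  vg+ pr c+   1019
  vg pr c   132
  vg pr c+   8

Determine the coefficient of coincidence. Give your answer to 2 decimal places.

The two most frequent reciprocal classes, vg+ pr c+ and vg pr+ c, are the parental types, so the F1 was vg+ pr c+ / vg pr+ c.
The two rarest classes, vg pr c+ and vg+ pr+ c, are the double crossovers. Comparing them with the parentals, only the vg allele has switched, so vg is the middle locus and the order is pr – vg – c.
pr–vg: (295 + 17)/2500 = 0.1248; vg–c: (195 + 17)/2500 = 0.0848.
Expected DCO frequency = 0.1248 × 0.0848 ≈ 0.01058; observed = 17/2500 ≈ 0.00680.
Coefficient of coincidence = 0.00680/0.01058 ≈ 0.64.

0.64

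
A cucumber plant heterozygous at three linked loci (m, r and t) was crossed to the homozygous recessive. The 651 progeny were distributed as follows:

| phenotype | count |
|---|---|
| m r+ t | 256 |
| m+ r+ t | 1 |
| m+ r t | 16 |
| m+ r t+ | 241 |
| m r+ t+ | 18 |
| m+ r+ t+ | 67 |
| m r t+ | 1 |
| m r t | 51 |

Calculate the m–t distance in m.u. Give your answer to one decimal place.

The two most frequent reciprocal classes, m r+ t and m+ r t+, are the parental types, so the F1 was m r+ t / m+ r t+.
The two rarest classes, m+ r+ t and m r t+, are the double crossovers. Comparing them with the parentals, only the m allele has switched, so m is the middle locus and the order is r – m – t.
Crossovers in the m–t interval produce the single-crossover classes m r+ t+ and m+ r t (18 + 16 = 34) plus the double crossovers (2).
RF(m–t) = (34 + 2) / 651 = 36/651 = 0.0553 → 5.5 m.u.

5.5 m.u.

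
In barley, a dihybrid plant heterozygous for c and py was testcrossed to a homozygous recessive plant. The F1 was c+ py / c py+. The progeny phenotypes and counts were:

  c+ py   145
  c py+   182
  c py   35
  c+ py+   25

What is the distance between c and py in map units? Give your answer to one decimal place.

The recombinant classes are c+ py+ and c py: 25 + 35 = 60.
Recombination frequency = 60/387 = 0.1550 ≈ 15.5%, i.e. 15.5 map units.

15.5 map units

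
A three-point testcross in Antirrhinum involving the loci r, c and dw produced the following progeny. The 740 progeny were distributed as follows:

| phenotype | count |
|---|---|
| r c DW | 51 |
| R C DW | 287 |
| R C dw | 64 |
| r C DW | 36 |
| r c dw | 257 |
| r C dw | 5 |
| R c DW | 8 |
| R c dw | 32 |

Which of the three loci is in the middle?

The two most frequent reciprocal classes, R C DW and r c dw, are the parental types, so the F1 was R C DW / r c dw.
The two rarest classes, R c DW and r C dw, are the double crossovers. Comparing them with the parentals, only the c allele has switched, so c is the middle locus and the order is dw – c – r.

c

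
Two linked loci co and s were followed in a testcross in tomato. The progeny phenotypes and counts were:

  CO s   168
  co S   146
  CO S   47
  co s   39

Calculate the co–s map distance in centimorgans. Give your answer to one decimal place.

21.5 centimorgans

The two most frequent classes, CO s (168) and co S (146), are the parental types, so the F1 was CO s / co S.
The recombinant classes are CO S and co s: 47 + 39 = 86.
Recombination frequency = 86/400 = 0.2150 ≈ 21.5%, i.e. 21.5 centimorgans.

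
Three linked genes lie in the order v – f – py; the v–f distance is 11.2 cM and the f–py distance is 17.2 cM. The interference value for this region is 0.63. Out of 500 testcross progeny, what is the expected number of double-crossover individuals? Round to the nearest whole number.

4

Map distances give recombination frequencies of 0.112 and 0.172 for the two intervals.
With interference 0.63 (so coincidence = 0.37), expected double-crossover frequency = 0.112 × 0.172 × 0.37 = 0.00713.
Expected number = 0.00713 × 500 = 3.56 ≈ 4.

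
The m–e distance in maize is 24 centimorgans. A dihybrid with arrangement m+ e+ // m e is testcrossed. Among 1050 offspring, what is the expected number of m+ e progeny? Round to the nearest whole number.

126

A map distance of 24 centimorgans corresponds to a recombination frequency of 0.240.
The F1 is m+ e+ / m e, so m+ e is a recombinant gamete class with expected frequency r/2 = 0.240/2 = 0.1200.
Expected number = 0.1200 × 1050 = 126.00 ≈ 126.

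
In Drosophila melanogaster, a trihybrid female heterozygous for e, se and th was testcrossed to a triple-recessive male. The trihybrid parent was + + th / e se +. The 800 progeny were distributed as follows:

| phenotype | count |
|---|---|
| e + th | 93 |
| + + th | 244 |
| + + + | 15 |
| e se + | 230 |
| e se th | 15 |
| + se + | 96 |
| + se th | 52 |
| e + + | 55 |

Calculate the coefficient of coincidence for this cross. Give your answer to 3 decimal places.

The two rarest classes, + + + and e se th, are the double crossovers. Comparing them with the parentals, only the th allele has switched, so th is the middle locus and the order is e – th – se.
e–th: (189 + 30)/800 = 0.2737; th–se: (107 + 30)/800 = 0.1713.
Expected DCO frequency = 0.2737 × 0.1713 ≈ 0.04688; observed = 30/800 ≈ 0.03750.
Coefficient of coincidence = 0.03750/0.04688 ≈ 0.800.

0.800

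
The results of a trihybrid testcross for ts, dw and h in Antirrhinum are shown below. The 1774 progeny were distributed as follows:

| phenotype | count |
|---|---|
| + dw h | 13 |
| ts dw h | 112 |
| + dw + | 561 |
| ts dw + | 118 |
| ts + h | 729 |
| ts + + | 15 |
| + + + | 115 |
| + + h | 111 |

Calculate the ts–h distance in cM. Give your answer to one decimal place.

14.5 cM

The two most frequent reciprocal classes, + dw + and ts + h, are the parental types, so the F1 was + dw + / ts + h.
The two rarest classes, + dw h and ts + +, are the double crossovers. Comparing them with the parentals, only the h allele has switched, so h is the middle locus and the order is ts – h – dw.
Crossovers in the ts–h interval produce the single-crossover classes ts dw + and + + h (118 + 111 = 229) plus the double crossovers (28).
RF(ts–h) = (229 + 28) / 1774 = 257/1774 = 0.1449 → 14.5 cM.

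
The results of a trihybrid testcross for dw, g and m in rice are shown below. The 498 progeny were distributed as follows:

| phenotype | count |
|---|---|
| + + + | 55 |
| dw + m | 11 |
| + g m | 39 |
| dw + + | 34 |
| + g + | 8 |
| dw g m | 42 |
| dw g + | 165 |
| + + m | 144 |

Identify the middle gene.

dw

The two most frequent reciprocal classes, + + m and dw g +, are the parental types, so the F1 was + + m / dw g +.
The two rarest classes, dw + m and + g +, are the double crossovers. Comparing them with the parentals, only the dw allele has switched, so dw is the middle locus and the order is m – dw – g.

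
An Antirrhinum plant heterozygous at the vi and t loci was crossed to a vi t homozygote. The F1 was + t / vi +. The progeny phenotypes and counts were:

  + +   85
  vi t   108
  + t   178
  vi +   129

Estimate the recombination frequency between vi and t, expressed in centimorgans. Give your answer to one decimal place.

The recombinant classes are + + and vi t: 85 + 108 = 193.
Recombination frequency = 193/500 = 0.3860 ≈ 38.6%, i.e. 38.6 centimorgans.

38.6 centimorgans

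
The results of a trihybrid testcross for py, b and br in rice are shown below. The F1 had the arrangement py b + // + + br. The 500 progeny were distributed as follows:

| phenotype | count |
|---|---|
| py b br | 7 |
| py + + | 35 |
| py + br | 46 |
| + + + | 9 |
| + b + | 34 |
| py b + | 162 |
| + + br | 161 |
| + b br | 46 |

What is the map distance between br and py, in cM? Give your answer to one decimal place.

19.2 cM

The two rarest classes, py b br and + + +, are the double crossovers. Comparing them with the parentals, only the br allele has switched, so br is the middle locus and the order is py – br – b.
Crossovers in the py–br interval produce the single-crossover classes + b + and py + br (34 + 46 = 80) plus the double crossovers (16).
RF(py–br) = (80 + 16) / 500 = 96/500 = 0.1920 → 19.2 cM.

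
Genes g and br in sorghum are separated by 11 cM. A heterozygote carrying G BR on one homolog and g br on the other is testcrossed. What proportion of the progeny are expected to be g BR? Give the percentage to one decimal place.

A map distance of 11 cM corresponds to a recombination frequency of 0.110.
The F1 is G BR / g br, so g BR is a recombinant gamete class with expected frequency r/2 = 0.110/2 = 0.0550.
That is 0.0550 = 5.5% of the progeny.

5.5%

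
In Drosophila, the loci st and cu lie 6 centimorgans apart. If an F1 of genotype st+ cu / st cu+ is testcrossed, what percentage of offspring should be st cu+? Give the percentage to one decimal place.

47.0%

A map distance of 6 centimorgans corresponds to a recombination frequency of 0.060.
The F1 is st+ cu / st cu+, so st cu+ is a parental gamete class with expected frequency (1 − r)/2 = 0.940/2 = 0.4700.
That is 0.4700 = 47.0% of the progeny.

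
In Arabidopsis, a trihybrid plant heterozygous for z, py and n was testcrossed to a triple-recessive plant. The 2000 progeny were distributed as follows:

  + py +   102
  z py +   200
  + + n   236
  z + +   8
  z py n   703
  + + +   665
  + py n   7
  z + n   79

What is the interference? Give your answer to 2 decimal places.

0.66

The two most frequent reciprocal classes, z py n and + + +, are the parental types, so the F1 was z py n / + + +.
The two rarest classes, + py n and z + +, are the double crossovers. Comparing them with the parentals, only the z allele has switched, so z is the middle locus and the order is py – z – n.
py–z: (181 + 15)/2000 = 0.0980; z–n: (436 + 15)/2000 = 0.2255.
Expected DCO frequency = 0.0980 × 0.2255 ≈ 0.02210; observed = 15/2000 ≈ 0.00750.
Coefficient of coincidence = 0.00750/0.02210 ≈ 0.34; interference = 1 − 0.34 = 0.66.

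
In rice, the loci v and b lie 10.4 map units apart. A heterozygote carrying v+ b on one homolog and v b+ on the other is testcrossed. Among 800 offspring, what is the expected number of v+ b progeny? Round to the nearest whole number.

A map distance of 10.4 map units corresponds to a recombination frequency of 0.104.
The F1 is v+ b / v b+, so v+ b is a parental gamete class with expected frequency (1 − r)/2 = 0.896/2 = 0.4480.
Expected number = 0.4480 × 800 = 358.40 ≈ 358.

358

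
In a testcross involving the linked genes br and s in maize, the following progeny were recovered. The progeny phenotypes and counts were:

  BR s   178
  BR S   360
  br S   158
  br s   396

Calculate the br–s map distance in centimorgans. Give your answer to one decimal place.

The two most frequent classes, BR S (360) and br s (396), are the parental types, so the F1 was BR S / br s.
The recombinant classes are BR s and br S: 178 + 158 = 336.
Recombination frequency = 336/1092 = 0.3077 ≈ 30.8%, i.e. 30.8 centimorgans.

30.8 centimorgans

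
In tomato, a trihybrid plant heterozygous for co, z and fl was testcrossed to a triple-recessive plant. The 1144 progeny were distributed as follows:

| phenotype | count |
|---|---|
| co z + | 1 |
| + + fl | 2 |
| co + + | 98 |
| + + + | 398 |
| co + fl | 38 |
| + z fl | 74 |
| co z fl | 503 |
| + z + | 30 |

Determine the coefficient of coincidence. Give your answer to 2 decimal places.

0.28

The two most frequent reciprocal classes, co z fl and + + +, are the parental types, so the F1 was co z fl / + + +.
The two rarest classes, co z + and + + fl, are the double crossovers. Comparing them with the parentals, only the fl allele has switched, so fl is the middle locus and the order is z – fl – co.
z–fl: (68 + 3)/1144 = 0.0621; fl–co: (172 + 3)/1144 = 0.1530.
Expected DCO frequency = 0.0621 × 0.1530 ≈ 0.00950; observed = 3/1144 ≈ 0.00262.
Coefficient of coincidence = 0.00262/0.00950 ≈ 0.28.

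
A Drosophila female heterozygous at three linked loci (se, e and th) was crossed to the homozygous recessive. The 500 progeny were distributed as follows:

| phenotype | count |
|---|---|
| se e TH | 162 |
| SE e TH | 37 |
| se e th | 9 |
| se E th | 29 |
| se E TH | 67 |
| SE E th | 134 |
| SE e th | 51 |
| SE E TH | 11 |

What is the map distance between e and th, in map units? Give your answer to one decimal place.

The two most frequent reciprocal classes, SE E th and se e TH, are the parental types, so the F1 was SE E th / se e TH.
The two rarest classes, SE E TH and se e th, are the double crossovers. Comparing them with the parentals, only the th allele has switched, so th is the middle locus and the order is e – th – se.
Crossovers in the e–th interval produce the single-crossover classes SE e th and se E TH (51 + 67 = 118) plus the double crossovers (20).
RF(e–th) = (118 + 20) / 500 = 138/500 = 0.2760 → 27.6 map units.

27.6 map units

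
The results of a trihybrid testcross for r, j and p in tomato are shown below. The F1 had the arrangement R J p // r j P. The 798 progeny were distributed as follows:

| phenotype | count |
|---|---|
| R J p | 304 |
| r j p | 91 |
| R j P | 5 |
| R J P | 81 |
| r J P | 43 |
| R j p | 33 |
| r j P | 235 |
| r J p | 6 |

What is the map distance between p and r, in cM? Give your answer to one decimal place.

The two rarest classes, r J p and R j P, are the double crossovers. Comparing them with the parentals, only the r allele has switched, so r is the middle locus and the order is j – r – p.
Crossovers in the r–p interval produce the single-crossover classes R J P and r j p (81 + 91 = 172) plus the double crossovers (11).
RF(r–p) = (172 + 11) / 798 = 183/798 = 0.2293 → 22.9 cM.

22.9 cM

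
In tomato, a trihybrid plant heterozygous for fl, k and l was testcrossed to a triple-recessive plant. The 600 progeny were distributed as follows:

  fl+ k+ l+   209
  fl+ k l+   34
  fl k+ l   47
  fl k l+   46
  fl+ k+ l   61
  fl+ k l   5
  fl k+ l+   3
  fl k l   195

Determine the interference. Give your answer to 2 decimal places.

0.53

The two most frequent reciprocal classes, fl k l and fl+ k+ l+, are the parental types, so the F1 was fl k l / fl+ k+ l+.
The two rarest classes, fl+ k l and fl k+ l+, are the double crossovers. Comparing them with the parentals, only the fl allele has switched, so fl is the middle locus and the order is k – fl – l.
k–fl: (81 + 8)/600 = 0.1483; fl–l: (107 + 8)/600 = 0.1917.
Expected DCO frequency = 0.1483 × 0.1917 ≈ 0.02843; observed = 8/600 ≈ 0.01333.
Coefficient of coincidence = 0.01333/0.02843 ≈ 0.47; interference = 1 − 0.47 = 0.53.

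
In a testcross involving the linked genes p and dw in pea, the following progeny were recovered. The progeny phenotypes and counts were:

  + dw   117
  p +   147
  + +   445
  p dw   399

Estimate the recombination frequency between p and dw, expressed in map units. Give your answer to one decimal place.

23.8 map units

The two most frequent classes, + + (445) and p dw (399), are the parental types, so the F1 was + + / p dw.
The recombinant classes are + dw and p +: 117 + 147 = 264.
Recombination frequency = 264/1108 = 0.2383 ≈ 23.8%, i.e. 23.8 map units.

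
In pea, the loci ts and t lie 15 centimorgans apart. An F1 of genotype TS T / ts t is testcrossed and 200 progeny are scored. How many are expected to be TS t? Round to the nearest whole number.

15

A map distance of 15 centimorgans corresponds to a recombination frequency of 0.150.
The F1 is TS T / ts t, so TS t is a recombinant gamete class with expected frequency r/2 = 0.150/2 = 0.0750.
Expected number = 0.0750 × 200 = 15.00 ≈ 15.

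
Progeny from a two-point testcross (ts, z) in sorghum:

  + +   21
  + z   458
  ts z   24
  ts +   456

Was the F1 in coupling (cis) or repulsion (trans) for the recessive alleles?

trans

The two most frequent classes are + z (458) and ts + (456); these are the parental (non-recombinant) types.
So the F1 carried + z on one chromosome and ts + on the other — the recessive alleles are on opposite chromosomes (trans / repulsion).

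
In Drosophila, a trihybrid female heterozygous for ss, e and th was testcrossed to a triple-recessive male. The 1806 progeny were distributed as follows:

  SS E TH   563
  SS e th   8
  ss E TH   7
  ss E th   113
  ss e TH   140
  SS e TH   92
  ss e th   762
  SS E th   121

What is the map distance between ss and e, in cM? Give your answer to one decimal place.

12.2 cM

The two most frequent reciprocal classes, ss e th and SS E TH, are the parental types, so the F1 was ss e th / SS E TH.
The two rarest classes, SS e th and ss E TH, are the double crossovers. Comparing them with the parentals, only the ss allele has switched, so ss is the middle locus and the order is th – ss – e.
Crossovers in the ss–e interval produce the single-crossover classes ss E th and SS e TH (113 + 92 = 205) plus the double crossovers (15).
RF(ss–e) = (205 + 15) / 1806 = 220/1806 = 0.1218 → 12.2 cM.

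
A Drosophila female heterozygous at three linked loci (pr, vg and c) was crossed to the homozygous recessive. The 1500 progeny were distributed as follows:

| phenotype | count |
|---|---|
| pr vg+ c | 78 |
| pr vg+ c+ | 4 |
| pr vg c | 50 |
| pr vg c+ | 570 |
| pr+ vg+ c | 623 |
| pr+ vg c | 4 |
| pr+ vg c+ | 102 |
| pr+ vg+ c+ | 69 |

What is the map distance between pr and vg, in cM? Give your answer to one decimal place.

12.5 cM

The two most frequent reciprocal classes, pr vg c+ and pr+ vg+ c, are the parental types, so the F1 was pr vg c+ / pr+ vg+ c.
The two rarest classes, pr vg+ c+ and pr+ vg c, are the double crossovers. Comparing them with the parentals, only the vg allele has switched, so vg is the middle locus and the order is c – vg – pr.
Crossovers in the vg–pr interval produce the single-crossover classes pr+ vg c+ and pr vg+ c (102 + 78 = 180) plus the double crossovers (8).
RF(vg–pr) = (180 + 8) / 1500 = 188/1500 = 0.1253 → 12.5 cM.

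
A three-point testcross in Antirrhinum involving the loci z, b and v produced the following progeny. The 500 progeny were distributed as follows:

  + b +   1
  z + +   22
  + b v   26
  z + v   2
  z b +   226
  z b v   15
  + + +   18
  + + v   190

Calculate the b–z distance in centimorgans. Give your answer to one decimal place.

10.2 centimorgans

The two most frequent reciprocal classes, z b + and + + v, are the parental types, so the F1 was z b + / + + v.
The two rarest classes, + b + and z + v, are the double crossovers. Comparing them with the parentals, only the z allele has switched, so z is the middle locus and the order is v – z – b.
Crossovers in the z–b interval produce the single-crossover classes z + + and + b v (22 + 26 = 48) plus the double crossovers (3).
RF(z–b) = (48 + 3) / 500 = 51/500 = 0.1020 → 10.2 centimorgans.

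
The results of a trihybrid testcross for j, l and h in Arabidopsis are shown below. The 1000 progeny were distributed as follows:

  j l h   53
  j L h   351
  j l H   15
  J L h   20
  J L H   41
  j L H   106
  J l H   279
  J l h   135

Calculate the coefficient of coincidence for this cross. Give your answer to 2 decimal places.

The two most frequent reciprocal classes, j L h and J l H, are the parental types, so the F1 was j L h / J l H.
The two rarest classes, J L h and j l H, are the double crossovers. Comparing them with the parentals, only the j allele has switched, so j is the middle locus and the order is l – j – h.
l–j: (94 + 35)/1000 = 0.1290; j–h: (241 + 35)/1000 = 0.2760.
Expected DCO frequency = 0.1290 × 0.2760 ≈ 0.03560; observed = 35/1000 ≈ 0.03500.
Coefficient of coincidence = 0.03500/0.03560 ≈ 0.98.

0.98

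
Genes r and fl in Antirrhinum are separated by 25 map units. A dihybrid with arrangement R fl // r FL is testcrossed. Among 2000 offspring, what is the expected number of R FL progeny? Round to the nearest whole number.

A map distance of 25 map units corresponds to a recombination frequency of 0.250.
The F1 is R fl / r FL, so R FL is a recombinant gamete class with expected frequency r/2 = 0.250/2 = 0.1250.
Expected number = 0.1250 × 2000 = 250.00 ≈ 250.

250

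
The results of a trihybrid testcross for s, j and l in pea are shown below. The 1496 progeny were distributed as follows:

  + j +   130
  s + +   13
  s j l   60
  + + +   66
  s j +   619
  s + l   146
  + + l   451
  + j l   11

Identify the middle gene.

j

The two most frequent reciprocal classes, s j + and + + l, are the parental types, so the F1 was s j + / + + l.
The two rarest classes, s + + and + j l, are the double crossovers. Comparing them with the parentals, only the j allele has switched, so j is the middle locus and the order is l – j – s.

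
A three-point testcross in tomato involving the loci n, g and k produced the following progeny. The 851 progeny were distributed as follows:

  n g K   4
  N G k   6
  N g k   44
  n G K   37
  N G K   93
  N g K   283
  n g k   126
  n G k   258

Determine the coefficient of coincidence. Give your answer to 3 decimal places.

The two most frequent reciprocal classes, n G k and N g K, are the parental types, so the F1 was n G k / N g K.
The two rarest classes, N G k and n g K, are the double crossovers. Comparing them with the parentals, only the n allele has switched, so n is the middle locus and the order is g – n – k.
g–n: (219 + 10)/851 = 0.2691; n–k: (81 + 10)/851 = 0.1069.
Expected DCO frequency = 0.2691 × 0.1069 ≈ 0.02877; observed = 10/851 ≈ 0.01175.
Coefficient of coincidence = 0.01175/0.02877 ≈ 0.408.

0.408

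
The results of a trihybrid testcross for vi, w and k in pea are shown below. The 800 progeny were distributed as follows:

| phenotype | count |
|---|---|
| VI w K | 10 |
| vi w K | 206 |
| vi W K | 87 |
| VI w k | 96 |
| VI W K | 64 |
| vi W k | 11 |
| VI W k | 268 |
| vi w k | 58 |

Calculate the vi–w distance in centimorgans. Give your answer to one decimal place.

25.5 centimorgans

The two most frequent reciprocal classes, vi w K and VI W k, are the parental types, so the F1 was vi w K / VI W k.
The two rarest classes, VI w K and vi W k, are the double crossovers. Comparing them with the parentals, only the vi allele has switched, so vi is the middle locus and the order is w – vi – k.
Crossovers in the w–vi interval produce the single-crossover classes vi W K and VI w k (87 + 96 = 183) plus the double crossovers (21).
RF(w–vi) = (183 + 21) / 800 = 204/800 = 0.2550 → 25.5 centimorgans.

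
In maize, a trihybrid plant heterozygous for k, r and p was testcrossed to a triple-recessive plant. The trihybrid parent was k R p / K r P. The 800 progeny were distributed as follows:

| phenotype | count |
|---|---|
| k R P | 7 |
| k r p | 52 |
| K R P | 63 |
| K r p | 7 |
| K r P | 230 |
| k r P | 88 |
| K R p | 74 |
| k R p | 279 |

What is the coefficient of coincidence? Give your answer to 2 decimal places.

0.49

The two rarest classes, k R P and K r p, are the double crossovers. Comparing them with the parentals, only the p allele has switched, so p is the middle locus and the order is k – p – r.
k–p: (162 + 14)/800 = 0.2200; p–r: (115 + 14)/800 = 0.1613.
Expected DCO frequency = 0.2200 × 0.1613 ≈ 0.03549; observed = 14/800 ≈ 0.01750.
Coefficient of coincidence = 0.01750/0.03549 ≈ 0.49.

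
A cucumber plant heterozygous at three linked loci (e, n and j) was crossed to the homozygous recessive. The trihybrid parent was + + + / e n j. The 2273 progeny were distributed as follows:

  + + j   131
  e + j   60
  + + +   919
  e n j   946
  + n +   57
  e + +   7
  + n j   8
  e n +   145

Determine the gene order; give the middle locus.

The two rarest classes, e + + and + n j, are the double crossovers. Comparing them with the parentals, only the e allele has switched, so e is the middle locus and the order is j – e – n.

e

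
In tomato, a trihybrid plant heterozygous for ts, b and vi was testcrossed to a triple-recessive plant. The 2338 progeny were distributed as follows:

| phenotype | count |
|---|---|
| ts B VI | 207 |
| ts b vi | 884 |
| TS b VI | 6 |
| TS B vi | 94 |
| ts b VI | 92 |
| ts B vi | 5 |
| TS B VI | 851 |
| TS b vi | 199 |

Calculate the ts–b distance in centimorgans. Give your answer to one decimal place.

17.8 centimorgans

The two most frequent reciprocal classes, TS B VI and ts b vi, are the parental types, so the F1 was TS B VI / ts b vi.
The two rarest classes, TS b VI and ts B vi, are the double crossovers. Comparing them with the parentals, only the b allele has switched, so b is the middle locus and the order is ts – b – vi.
Crossovers in the ts–b interval produce the single-crossover classes ts B VI and TS b vi (207 + 199 = 406) plus the double crossovers (11).
RF(ts–b) = (406 + 11) / 2338 = 417/2338 = 0.1784 → 17.8 centimorgans.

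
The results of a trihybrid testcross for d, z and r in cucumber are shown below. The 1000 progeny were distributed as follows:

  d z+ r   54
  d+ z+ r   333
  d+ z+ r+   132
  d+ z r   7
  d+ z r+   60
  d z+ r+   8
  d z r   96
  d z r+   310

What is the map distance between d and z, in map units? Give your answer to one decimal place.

12.9 map units

The two most frequent reciprocal classes, d+ z+ r and d z r+, are the parental types, so the F1 was d+ z+ r / d z r+.
The two rarest classes, d+ z r and d z+ r+, are the double crossovers. Comparing them with the parentals, only the z allele has switched, so z is the middle locus and the order is r – z – d.
Crossovers in the z–d interval produce the single-crossover classes d z+ r and d+ z r+ (54 + 60 = 114) plus the double crossovers (15).
RF(z–d) = (114 + 15) / 1000 = 129/1000 = 0.1290 → 12.9 map units.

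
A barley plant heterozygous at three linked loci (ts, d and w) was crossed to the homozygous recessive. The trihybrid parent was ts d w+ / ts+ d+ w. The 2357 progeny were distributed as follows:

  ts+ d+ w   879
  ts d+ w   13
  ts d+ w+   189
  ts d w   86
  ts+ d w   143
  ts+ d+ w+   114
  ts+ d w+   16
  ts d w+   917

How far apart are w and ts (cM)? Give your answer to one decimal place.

9.7 cM

The two rarest classes, ts+ d w+ and ts d+ w, are the double crossovers. Comparing them with the parentals, only the ts allele has switched, so ts is the middle locus and the order is d – ts – w.
Crossovers in the ts–w interval produce the single-crossover classes ts d w and ts+ d+ w+ (86 + 114 = 200) plus the double crossovers (29).
RF(ts–w) = (200 + 29) / 2357 = 229/2357 = 0.0972 → 9.7 cM.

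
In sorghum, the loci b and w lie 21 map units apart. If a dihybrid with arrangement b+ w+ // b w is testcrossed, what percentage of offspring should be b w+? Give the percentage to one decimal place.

A map distance of 21 map units corresponds to a recombination frequency of 0.210.
The F1 is b+ w+ / b w, so b w+ is a recombinant gamete class with expected frequency r/2 = 0.210/2 = 0.1050.
That is 0.1050 = 10.5% of the progeny.

10.5%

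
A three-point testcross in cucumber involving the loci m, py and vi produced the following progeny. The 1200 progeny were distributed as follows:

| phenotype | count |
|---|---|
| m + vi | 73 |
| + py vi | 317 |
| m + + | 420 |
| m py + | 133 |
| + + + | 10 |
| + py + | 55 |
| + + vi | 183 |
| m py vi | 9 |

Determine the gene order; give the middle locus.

The two most frequent reciprocal classes, m + + and + py vi, are the parental types, so the F1 was m + + / + py vi.
The two rarest classes, + + + and m py vi, are the double crossovers. Comparing them with the parentals, only the m allele has switched, so m is the middle locus and the order is vi – m – py.

m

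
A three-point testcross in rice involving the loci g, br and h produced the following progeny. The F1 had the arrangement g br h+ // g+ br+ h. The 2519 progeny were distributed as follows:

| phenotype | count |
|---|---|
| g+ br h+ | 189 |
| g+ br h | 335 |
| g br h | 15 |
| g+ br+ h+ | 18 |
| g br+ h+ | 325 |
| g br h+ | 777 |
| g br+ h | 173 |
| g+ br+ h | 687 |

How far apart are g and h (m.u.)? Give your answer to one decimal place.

15.7 m.u.

The two rarest classes, g br h and g+ br+ h+, are the double crossovers. Comparing them with the parentals, only the h allele has switched, so h is the middle locus and the order is br – h – g.
Crossovers in the h–g interval produce the single-crossover classes g+ br h+ and g br+ h (189 + 173 = 362) plus the double crossovers (33).
RF(h–g) = (362 + 33) / 2519 = 395/2519 = 0.1568 → 15.7 m.u.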